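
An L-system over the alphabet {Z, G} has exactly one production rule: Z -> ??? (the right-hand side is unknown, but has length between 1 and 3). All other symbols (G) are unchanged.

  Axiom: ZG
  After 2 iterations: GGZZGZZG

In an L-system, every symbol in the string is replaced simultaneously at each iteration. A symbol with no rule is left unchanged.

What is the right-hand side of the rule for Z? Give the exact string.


Answer: GZZ

Derivation:
Trying Z -> GZZ:
  Step 0: ZG
  Step 1: GZZG
  Step 2: GGZZGZZG
Matches the given result.


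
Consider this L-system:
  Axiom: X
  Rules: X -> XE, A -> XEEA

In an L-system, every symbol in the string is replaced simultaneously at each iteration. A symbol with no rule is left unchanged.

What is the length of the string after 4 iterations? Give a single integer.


Step 0: length = 1
Step 1: length = 2
Step 2: length = 3
Step 3: length = 4
Step 4: length = 5

Answer: 5


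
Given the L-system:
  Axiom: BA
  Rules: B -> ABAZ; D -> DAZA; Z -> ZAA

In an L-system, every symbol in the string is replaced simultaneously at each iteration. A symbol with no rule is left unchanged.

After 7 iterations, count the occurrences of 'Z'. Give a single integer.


Answer: 7

Derivation:
Step 0: BA  (0 'Z')
Step 1: ABAZA  (1 'Z')
Step 2: AABAZAZAAA  (2 'Z')
Step 3: AAABAZAZAAAZAAAAA  (3 'Z')
Step 4: AAAABAZAZAAAZAAAAAZAAAAAAA  (4 'Z')
Step 5: AAAAABAZAZAAAZAAAAAZAAAAAAAZAAAAAAAAA  (5 'Z')
Step 6: AAAAAABAZAZAAAZAAAAAZAAAAAAAZAAAAAAAAAZAAAAAAAAAAA  (6 'Z')
Step 7: AAAAAAABAZAZAAAZAAAAAZAAAAAAAZAAAAAAAAAZAAAAAAAAAAAZAAAAAAAAAAAAA  (7 'Z')


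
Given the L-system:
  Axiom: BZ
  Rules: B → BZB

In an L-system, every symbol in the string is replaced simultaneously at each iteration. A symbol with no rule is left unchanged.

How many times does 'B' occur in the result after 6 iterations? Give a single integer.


Answer: 64

Derivation:
Step 0: BZ  (1 'B')
Step 1: BZBZ  (2 'B')
Step 2: BZBZBZBZ  (4 'B')
Step 3: BZBZBZBZBZBZBZBZ  (8 'B')
Step 4: BZBZBZBZBZBZBZBZBZBZBZBZBZBZBZBZ  (16 'B')
Step 5: BZBZBZBZBZBZBZBZBZBZBZBZBZBZBZBZBZBZBZBZBZBZBZBZBZBZBZBZBZBZBZBZ  (32 'B')
Step 6: BZBZBZBZBZBZBZBZBZBZBZBZBZBZBZBZBZBZBZBZBZBZBZBZBZBZBZBZBZBZBZBZBZBZBZBZBZBZBZBZBZBZBZBZBZBZBZBZBZBZBZBZBZBZBZBZBZBZBZBZBZBZBZBZ  (64 'B')


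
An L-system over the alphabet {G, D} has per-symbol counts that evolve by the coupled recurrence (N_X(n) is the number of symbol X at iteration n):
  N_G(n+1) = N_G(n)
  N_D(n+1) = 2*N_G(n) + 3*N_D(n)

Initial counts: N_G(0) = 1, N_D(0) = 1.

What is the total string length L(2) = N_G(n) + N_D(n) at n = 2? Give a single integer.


Answer: 18

Derivation:
Step 0: N_G=1, N_D=1, L=2
Step 1: N_G=1, N_D=5, L=6
Step 2: N_G=1, N_D=17, L=18


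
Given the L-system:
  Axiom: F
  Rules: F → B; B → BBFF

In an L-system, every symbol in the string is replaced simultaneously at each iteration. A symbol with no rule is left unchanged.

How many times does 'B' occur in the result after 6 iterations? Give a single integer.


Step 0: F  (0 'B')
Step 1: B  (1 'B')
Step 2: BBFF  (2 'B')
Step 3: BBFFBBFFBB  (6 'B')
Step 4: BBFFBBFFBBBBFFBBFFBBBBFFBBFF  (16 'B')
Step 5: BBFFBBFFBBBBFFBBFFBBBBFFBBFFBBFFBBFFBBBBFFBBFFBBBBFFBBFFBBFFBBFFBBBBFFBBFFBB  (44 'B')
Step 6: BBFFBBFFBBBBFFBBFFBBBBFFBBFFBBFFBBFFBBBBFFBBFFBBBBFFBBFFBBFFBBFFBBBBFFBBFFBBBBFFBBFFBBBBFFBBFFBBBBFFBBFFBBFFBBFFBBBBFFBBFFBBBBFFBBFFBBFFBBFFBBBBFFBBFFBBBBFFBBFFBBBBFFBBFFBBBBFFBBFFBBFFBBFFBBBBFFBBFFBBBBFFBBFF  (120 'B')

Answer: 120


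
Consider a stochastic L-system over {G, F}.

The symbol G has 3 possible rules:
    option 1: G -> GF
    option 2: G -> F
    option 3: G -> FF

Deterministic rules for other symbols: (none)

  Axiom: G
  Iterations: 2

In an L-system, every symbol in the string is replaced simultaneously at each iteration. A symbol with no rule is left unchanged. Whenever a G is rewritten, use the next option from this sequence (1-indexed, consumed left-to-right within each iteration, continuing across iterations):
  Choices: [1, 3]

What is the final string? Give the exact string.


Answer: FFF

Derivation:
Step 0: G
Step 1: GF  (used choices [1])
Step 2: FFF  (used choices [3])


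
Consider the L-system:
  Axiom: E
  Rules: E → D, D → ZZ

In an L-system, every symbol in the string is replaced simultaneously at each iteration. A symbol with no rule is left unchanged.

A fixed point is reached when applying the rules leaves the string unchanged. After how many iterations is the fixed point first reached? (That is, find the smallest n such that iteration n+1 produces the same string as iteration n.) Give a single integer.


Step 0: E
Step 1: D
Step 2: ZZ
Step 3: ZZ  (unchanged — fixed point at step 2)

Answer: 2


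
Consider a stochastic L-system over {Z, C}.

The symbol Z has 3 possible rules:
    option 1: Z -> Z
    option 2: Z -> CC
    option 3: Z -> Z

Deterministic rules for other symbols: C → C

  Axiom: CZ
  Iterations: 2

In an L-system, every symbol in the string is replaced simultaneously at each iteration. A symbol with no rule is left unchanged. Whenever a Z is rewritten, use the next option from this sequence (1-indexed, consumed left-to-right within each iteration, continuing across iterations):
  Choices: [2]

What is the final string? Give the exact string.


Answer: CCC

Derivation:
Step 0: CZ
Step 1: CCC  (used choices [2])
Step 2: CCC  (used choices [])


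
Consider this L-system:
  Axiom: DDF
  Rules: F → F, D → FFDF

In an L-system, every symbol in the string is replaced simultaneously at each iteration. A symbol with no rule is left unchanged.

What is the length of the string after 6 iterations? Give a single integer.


Step 0: length = 3
Step 1: length = 9
Step 2: length = 15
Step 3: length = 21
Step 4: length = 27
Step 5: length = 33
Step 6: length = 39

Answer: 39


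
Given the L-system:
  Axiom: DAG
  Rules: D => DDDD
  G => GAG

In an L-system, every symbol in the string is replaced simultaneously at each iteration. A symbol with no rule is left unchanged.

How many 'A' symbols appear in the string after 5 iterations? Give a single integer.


Step 0: length=3, 'A' count=1
Step 1: length=8, 'A' count=2
Step 2: length=24, 'A' count=4
Step 3: length=80, 'A' count=8
Step 4: length=288, 'A' count=16
Step 5: length=1088, 'A' count=32
Final string: DDDDDDDDDDDDDDDDDDDDDDDDDDDDDDDDDDDDDDDDDDDDDDDDDDDDDDDDDDDDDDDDDDDDDDDDDDDDDDDDDDDDDDDDDDDDDDDDDDDDDDDDDDDDDDDDDDDDDDDDDDDDDDDDDDDDDDDDDDDDDDDDDDDDDDDDDDDDDDDDDDDDDDDDDDDDDDDDDDDDDDDDDDDDDDDDDDDDDDDDDDDDDDDDDDDDDDDDDDDDDDDDDDDDDDDDDDDDDDDDDDDDDDDDDDDDDDDDDDDDDDDDDDDDDDDDDDDDDDDDDDDDDDDDDDDDDDDDDDDDDDDDDDDDDDDDDDDDDDDDDDDDDDDDDDDDDDDDDDDDDDDDDDDDDDDDDDDDDDDDDDDDDDDDDDDDDDDDDDDDDDDDDDDDDDDDDDDDDDDDDDDDDDDDDDDDDDDDDDDDDDDDDDDDDDDDDDDDDDDDDDDDDDDDDDDDDDDDDDDDDDDDDDDDDDDDDDDDDDDDDDDDDDDDDDDDDDDDDDDDDDDDDDDDDDDDDDDDDDDDDDDDDDDDDDDDDDDDDDDDDDDDDDDDDDDDDDDDDDDDDDDDDDDDDDDDDDDDDDDDDDDDDDDDDDDDDDDDDDDDDDDDDDDDDDDDDDDDDDDDDDDDDDDDDDDDDDDDDDDDDDDDDDDDDDDDDDDDDDDDDDDDDDDDDDDDDDDDDDDDDDDDDDDDDDDDDDDDDDDDDDDDDDDDDDDDDDDDDDDDDDDDDDDDDDDDDDDDDDDDDDDDDDDDDDDDDDDDDDDDDDDDDDDDDDDDDDDDDDDDDDDDDDDDDDDDDDDDDDDDDDDDDDDDDDDDDDDDDDDDDDDDDDDDDDDDDDDDDDDDDDDDDDDDDDDDDDDDDDDDDDDDDDDDDDDDDDDDDDDDDDDDDDDDDDDDDDDDDDDDDDDDDDDDDDDDDDDDDDDDDDDDDDDDDDDDDDDDDDDDDDDDDDDDDDDDDDDDDDDDDDDDDDDDDDDDDDDDDDDDDDDDDDDDDDDDDDDDDDDDDDDDDDDDDDDDDDDDDDDDDDDDAGAGAGAGAGAGAGAGAGAGAGAGAGAGAGAGAGAGAGAGAGAGAGAGAGAGAGAGAGAGAGAG

Answer: 32


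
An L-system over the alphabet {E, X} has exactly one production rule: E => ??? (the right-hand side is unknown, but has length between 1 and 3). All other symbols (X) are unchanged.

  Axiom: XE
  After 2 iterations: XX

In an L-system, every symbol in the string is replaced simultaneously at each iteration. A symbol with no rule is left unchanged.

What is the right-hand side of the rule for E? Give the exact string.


Trying E => X:
  Step 0: XE
  Step 1: XX
  Step 2: XX
Matches the given result.

Answer: X


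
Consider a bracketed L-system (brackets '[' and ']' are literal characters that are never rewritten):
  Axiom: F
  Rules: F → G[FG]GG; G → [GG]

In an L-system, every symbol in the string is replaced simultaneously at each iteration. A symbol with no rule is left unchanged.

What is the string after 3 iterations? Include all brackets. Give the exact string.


Step 0: F
Step 1: G[FG]GG
Step 2: [GG][G[FG]GG[GG]][GG][GG]
Step 3: [[GG][GG]][[GG][G[FG]GG[GG]][GG][GG][[GG][GG]]][[GG][GG]][[GG][GG]]

Answer: [[GG][GG]][[GG][G[FG]GG[GG]][GG][GG][[GG][GG]]][[GG][GG]][[GG][GG]]


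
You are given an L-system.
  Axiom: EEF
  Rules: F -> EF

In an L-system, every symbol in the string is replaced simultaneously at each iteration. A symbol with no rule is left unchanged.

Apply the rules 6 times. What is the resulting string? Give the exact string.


Answer: EEEEEEEEF

Derivation:
Step 0: EEF
Step 1: EEEF
Step 2: EEEEF
Step 3: EEEEEF
Step 4: EEEEEEF
Step 5: EEEEEEEF
Step 6: EEEEEEEEF


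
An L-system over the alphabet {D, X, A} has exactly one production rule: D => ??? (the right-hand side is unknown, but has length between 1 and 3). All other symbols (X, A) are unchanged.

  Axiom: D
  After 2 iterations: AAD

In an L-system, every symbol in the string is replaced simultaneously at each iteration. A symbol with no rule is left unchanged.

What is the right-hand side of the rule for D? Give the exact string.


Answer: AD

Derivation:
Trying D => AD:
  Step 0: D
  Step 1: AD
  Step 2: AAD
Matches the given result.


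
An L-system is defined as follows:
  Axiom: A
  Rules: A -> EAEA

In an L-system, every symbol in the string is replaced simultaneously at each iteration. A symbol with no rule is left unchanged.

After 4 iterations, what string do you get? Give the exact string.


Step 0: A
Step 1: EAEA
Step 2: EEAEAEEAEA
Step 3: EEEAEAEEAEAEEEAEAEEAEA
Step 4: EEEEAEAEEAEAEEEAEAEEAEAEEEEAEAEEAEAEEEAEAEEAEA

Answer: EEEEAEAEEAEAEEEAEAEEAEAEEEEAEAEEAEAEEEAEAEEAEA


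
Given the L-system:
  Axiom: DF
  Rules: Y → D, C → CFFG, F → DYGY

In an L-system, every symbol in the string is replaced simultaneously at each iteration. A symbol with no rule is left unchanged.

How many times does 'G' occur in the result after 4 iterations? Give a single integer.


Step 0: DF  (0 'G')
Step 1: DDYGY  (1 'G')
Step 2: DDDGD  (1 'G')
Step 3: DDDGD  (1 'G')
Step 4: DDDGD  (1 'G')

Answer: 1


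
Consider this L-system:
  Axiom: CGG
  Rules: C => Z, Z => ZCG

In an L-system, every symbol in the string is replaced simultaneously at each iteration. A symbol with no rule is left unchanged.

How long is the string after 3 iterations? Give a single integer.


Answer: 7

Derivation:
Step 0: length = 3
Step 1: length = 3
Step 2: length = 5
Step 3: length = 7


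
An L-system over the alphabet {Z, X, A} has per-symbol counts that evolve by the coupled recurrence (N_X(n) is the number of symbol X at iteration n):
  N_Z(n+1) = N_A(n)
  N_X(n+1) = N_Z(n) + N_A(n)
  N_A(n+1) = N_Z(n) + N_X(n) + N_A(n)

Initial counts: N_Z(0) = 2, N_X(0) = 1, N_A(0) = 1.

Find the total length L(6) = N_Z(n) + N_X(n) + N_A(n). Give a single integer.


Answer: 365

Derivation:
Step 0: N_Z=2, N_X=1, N_A=1, L=4
Step 1: N_Z=1, N_X=3, N_A=4, L=8
Step 2: N_Z=4, N_X=5, N_A=8, L=17
Step 3: N_Z=8, N_X=12, N_A=17, L=37
Step 4: N_Z=17, N_X=25, N_A=37, L=79
Step 5: N_Z=37, N_X=54, N_A=79, L=170
Step 6: N_Z=79, N_X=116, N_A=170, L=365


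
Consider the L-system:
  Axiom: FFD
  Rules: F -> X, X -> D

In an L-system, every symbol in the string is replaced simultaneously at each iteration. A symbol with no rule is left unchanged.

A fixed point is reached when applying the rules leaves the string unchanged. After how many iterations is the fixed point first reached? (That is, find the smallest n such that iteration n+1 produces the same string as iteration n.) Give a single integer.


Step 0: FFD
Step 1: XXD
Step 2: DDD
Step 3: DDD  (unchanged — fixed point at step 2)

Answer: 2


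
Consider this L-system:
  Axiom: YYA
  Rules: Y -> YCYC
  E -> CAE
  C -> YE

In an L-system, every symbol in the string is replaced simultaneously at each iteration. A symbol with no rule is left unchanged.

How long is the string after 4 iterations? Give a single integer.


Answer: 225

Derivation:
Step 0: length = 3
Step 1: length = 9
Step 2: length = 25
Step 3: length = 77
Step 4: length = 225


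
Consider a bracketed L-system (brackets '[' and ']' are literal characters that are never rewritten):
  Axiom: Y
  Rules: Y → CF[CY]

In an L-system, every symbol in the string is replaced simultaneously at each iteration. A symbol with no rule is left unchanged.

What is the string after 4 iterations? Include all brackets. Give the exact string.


Step 0: Y
Step 1: CF[CY]
Step 2: CF[CCF[CY]]
Step 3: CF[CCF[CCF[CY]]]
Step 4: CF[CCF[CCF[CCF[CY]]]]

Answer: CF[CCF[CCF[CCF[CY]]]]


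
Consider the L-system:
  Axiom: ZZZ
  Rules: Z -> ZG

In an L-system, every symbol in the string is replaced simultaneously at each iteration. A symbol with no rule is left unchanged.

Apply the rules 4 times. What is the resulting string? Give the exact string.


Step 0: ZZZ
Step 1: ZGZGZG
Step 2: ZGGZGGZGG
Step 3: ZGGGZGGGZGGG
Step 4: ZGGGGZGGGGZGGGG

Answer: ZGGGGZGGGGZGGGG


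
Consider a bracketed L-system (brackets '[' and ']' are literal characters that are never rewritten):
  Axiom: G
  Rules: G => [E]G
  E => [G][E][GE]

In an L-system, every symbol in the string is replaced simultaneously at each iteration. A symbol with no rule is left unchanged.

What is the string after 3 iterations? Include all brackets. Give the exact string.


Step 0: G
Step 1: [E]G
Step 2: [[G][E][GE]][E]G
Step 3: [[[E]G][[G][E][GE]][[E]G[G][E][GE]]][[G][E][GE]][E]G

Answer: [[[E]G][[G][E][GE]][[E]G[G][E][GE]]][[G][E][GE]][E]G


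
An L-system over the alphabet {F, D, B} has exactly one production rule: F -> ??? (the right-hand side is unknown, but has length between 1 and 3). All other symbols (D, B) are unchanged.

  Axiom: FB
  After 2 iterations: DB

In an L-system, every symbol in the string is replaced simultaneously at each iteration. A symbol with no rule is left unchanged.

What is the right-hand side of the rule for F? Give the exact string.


Trying F -> D:
  Step 0: FB
  Step 1: DB
  Step 2: DB
Matches the given result.

Answer: D


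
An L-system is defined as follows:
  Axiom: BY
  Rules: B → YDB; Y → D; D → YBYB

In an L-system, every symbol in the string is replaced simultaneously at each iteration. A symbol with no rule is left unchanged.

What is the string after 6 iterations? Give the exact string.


Answer: DYDBDYDBYBYBDYDBDYDBDYBYBYDBDYDBDYDBYBYBDYDBDYDBDYBYBYDBYBYBDYBYBYDBYBYBDYBYBYDBDYDBDYDBYBYBDYBYBYDBYBYBDYBYBYDBYBYBDYDBDYDBDYBYBYDBYBYBDYBYBYDBYBYBDYBYBYDBDYDBDYDBYBYBDYBYBYDBYBYBDYBYBYDBYBYBDYDBDYDBDYBYBYDBYBYBDYBYBYDBYBYBDYBYBYDBDYDBDYDBYBYBDYDBDYDBDYBYBYDBDYDBDYDBYBYBDYDBDYDBDYBYBYDBDYDBDYDBYBYBDYBYBYDBYBYBDYBYBYDBYBYBDYDBDYDBDYBYBYDBYBYBDYBYBYDBYBYBDYBYBYDBDYDBDYDBYBYBDYBYBYDBYBYBDYBYBYDBYBYBDYDBDYDBDYBYBYDBYBYBDYBYBYDBYBYBDYBYBYDBDYDBDYDBYBYBDYBYBYDBYBYBDYBYBYDBYBYBDYDBDYDBDYBYBYDB

Derivation:
Step 0: BY
Step 1: YDBD
Step 2: DYBYBYDBYBYB
Step 3: YBYBDYDBDYDBDYBYBYDBDYDBDYDB
Step 4: DYDBDYDBYBYBDYBYBYDBYBYBDYBYBYDBYBYBDYDBDYDBDYBYBYDBYBYBDYBYBYDBYBYBDYBYBYDB
Step 5: YBYBDYBYBYDBYBYBDYBYBYDBDYDBDYDBYBYBDYDBDYDBDYBYBYDBDYDBDYDBYBYBDYDBDYDBDYBYBYDBDYDBDYDBYBYBDYBYBYDBYBYBDYBYBYDBYBYBDYDBDYDBDYBYBYDBDYDBDYDBYBYBDYDBDYDBDYBYBYDBDYDBDYDBYBYBDYDBDYDBDYBYBYDB
Step 6: DYDBDYDBYBYBDYDBDYDBDYBYBYDBDYDBDYDBYBYBDYDBDYDBDYBYBYDBYBYBDYBYBYDBYBYBDYBYBYDBDYDBDYDBYBYBDYBYBYDBYBYBDYBYBYDBYBYBDYDBDYDBDYBYBYDBYBYBDYBYBYDBYBYBDYBYBYDBDYDBDYDBYBYBDYBYBYDBYBYBDYBYBYDBYBYBDYDBDYDBDYBYBYDBYBYBDYBYBYDBYBYBDYBYBYDBDYDBDYDBYBYBDYDBDYDBDYBYBYDBDYDBDYDBYBYBDYDBDYDBDYBYBYDBDYDBDYDBYBYBDYBYBYDBYBYBDYBYBYDBYBYBDYDBDYDBDYBYBYDBYBYBDYBYBYDBYBYBDYBYBYDBDYDBDYDBYBYBDYBYBYDBYBYBDYBYBYDBYBYBDYDBDYDBDYBYBYDBYBYBDYBYBYDBYBYBDYBYBYDBDYDBDYDBYBYBDYBYBYDBYBYBDYBYBYDBYBYBDYDBDYDBDYBYBYDB


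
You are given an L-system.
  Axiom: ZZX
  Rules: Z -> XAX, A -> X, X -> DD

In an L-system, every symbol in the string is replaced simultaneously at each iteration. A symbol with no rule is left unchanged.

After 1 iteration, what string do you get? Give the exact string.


Step 0: ZZX
Step 1: XAXXAXDD

Answer: XAXXAXDD


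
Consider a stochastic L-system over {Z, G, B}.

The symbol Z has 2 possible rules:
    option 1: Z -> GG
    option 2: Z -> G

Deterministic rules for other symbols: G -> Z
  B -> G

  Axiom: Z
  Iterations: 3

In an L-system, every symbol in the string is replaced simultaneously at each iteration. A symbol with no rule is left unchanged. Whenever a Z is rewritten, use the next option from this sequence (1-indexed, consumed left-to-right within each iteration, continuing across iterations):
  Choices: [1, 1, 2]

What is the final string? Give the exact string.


Step 0: Z
Step 1: GG  (used choices [1])
Step 2: ZZ  (used choices [])
Step 3: GGG  (used choices [1, 2])

Answer: GGG


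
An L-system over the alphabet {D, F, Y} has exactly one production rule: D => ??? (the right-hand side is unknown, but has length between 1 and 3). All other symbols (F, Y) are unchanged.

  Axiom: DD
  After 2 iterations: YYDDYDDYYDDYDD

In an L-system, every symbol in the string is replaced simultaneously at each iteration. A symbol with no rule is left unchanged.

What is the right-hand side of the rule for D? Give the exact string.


Answer: YDD

Derivation:
Trying D => YDD:
  Step 0: DD
  Step 1: YDDYDD
  Step 2: YYDDYDDYYDDYDD
Matches the given result.


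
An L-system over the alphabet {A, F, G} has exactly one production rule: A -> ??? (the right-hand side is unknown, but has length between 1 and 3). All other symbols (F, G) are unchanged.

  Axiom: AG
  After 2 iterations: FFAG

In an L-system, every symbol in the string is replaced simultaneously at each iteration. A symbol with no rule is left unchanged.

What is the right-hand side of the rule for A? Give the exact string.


Answer: FA

Derivation:
Trying A -> FA:
  Step 0: AG
  Step 1: FAG
  Step 2: FFAG
Matches the given result.


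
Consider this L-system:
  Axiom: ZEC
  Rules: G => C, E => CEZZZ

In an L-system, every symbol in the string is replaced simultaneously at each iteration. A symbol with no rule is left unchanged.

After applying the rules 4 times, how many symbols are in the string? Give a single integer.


Step 0: length = 3
Step 1: length = 7
Step 2: length = 11
Step 3: length = 15
Step 4: length = 19

Answer: 19


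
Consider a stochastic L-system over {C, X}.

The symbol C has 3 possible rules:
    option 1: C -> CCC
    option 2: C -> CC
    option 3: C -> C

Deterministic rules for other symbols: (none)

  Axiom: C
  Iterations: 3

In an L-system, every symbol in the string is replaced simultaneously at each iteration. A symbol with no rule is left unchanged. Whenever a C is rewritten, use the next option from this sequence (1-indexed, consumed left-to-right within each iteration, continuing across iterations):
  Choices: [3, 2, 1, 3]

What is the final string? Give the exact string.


Answer: CCCC

Derivation:
Step 0: C
Step 1: C  (used choices [3])
Step 2: CC  (used choices [2])
Step 3: CCCC  (used choices [1, 3])


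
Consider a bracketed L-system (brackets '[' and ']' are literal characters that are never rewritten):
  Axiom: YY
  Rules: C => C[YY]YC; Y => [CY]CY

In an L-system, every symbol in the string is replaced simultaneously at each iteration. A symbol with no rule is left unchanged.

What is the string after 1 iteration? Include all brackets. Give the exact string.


Answer: [CY]CY[CY]CY

Derivation:
Step 0: YY
Step 1: [CY]CY[CY]CY


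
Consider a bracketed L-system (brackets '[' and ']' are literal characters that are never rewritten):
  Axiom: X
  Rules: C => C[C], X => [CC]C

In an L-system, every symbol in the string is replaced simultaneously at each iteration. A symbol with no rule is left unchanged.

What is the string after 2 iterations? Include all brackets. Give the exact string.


Step 0: X
Step 1: [CC]C
Step 2: [C[C]C[C]]C[C]

Answer: [C[C]C[C]]C[C]


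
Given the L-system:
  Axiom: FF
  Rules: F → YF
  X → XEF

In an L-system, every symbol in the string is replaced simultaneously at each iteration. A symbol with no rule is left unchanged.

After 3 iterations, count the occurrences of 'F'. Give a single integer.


Answer: 2

Derivation:
Step 0: FF  (2 'F')
Step 1: YFYF  (2 'F')
Step 2: YYFYYF  (2 'F')
Step 3: YYYFYYYF  (2 'F')


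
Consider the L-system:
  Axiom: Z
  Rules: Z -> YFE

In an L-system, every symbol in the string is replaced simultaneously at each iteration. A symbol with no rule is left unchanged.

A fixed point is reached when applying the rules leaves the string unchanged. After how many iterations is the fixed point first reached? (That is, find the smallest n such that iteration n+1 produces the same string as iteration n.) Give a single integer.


Step 0: Z
Step 1: YFE
Step 2: YFE  (unchanged — fixed point at step 1)

Answer: 1


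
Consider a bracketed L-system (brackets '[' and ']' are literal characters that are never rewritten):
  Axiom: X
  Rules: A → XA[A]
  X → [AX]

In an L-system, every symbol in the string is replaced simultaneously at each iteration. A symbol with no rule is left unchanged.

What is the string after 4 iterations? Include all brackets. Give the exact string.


Step 0: X
Step 1: [AX]
Step 2: [XA[A][AX]]
Step 3: [[AX]XA[A][XA[A]][XA[A][AX]]]
Step 4: [[XA[A][AX]][AX]XA[A][XA[A]][[AX]XA[A][XA[A]]][[AX]XA[A][XA[A]][XA[A][AX]]]]

Answer: [[XA[A][AX]][AX]XA[A][XA[A]][[AX]XA[A][XA[A]]][[AX]XA[A][XA[A]][XA[A][AX]]]]


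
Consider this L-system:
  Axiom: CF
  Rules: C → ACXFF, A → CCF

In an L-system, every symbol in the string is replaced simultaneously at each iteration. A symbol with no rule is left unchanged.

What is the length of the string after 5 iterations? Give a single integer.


Step 0: length = 2
Step 1: length = 6
Step 2: length = 12
Step 3: length = 26
Step 4: length = 52
Step 5: length = 106

Answer: 106


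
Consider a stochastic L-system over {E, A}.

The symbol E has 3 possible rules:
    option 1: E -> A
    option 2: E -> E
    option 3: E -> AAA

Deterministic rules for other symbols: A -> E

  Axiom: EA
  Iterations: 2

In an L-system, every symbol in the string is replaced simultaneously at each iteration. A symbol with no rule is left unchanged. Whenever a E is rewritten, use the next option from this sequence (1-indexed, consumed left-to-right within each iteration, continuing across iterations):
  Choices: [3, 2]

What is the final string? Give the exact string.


Step 0: EA
Step 1: AAAE  (used choices [3])
Step 2: EEEE  (used choices [2])

Answer: EEEE


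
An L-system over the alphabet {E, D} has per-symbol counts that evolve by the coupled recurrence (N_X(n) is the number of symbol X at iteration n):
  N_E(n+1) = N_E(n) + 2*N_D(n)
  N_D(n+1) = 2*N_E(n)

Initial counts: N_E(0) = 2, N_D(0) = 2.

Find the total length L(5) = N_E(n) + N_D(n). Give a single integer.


Step 0: N_E=2, N_D=2, L=4
Step 1: N_E=6, N_D=4, L=10
Step 2: N_E=14, N_D=12, L=26
Step 3: N_E=38, N_D=28, L=66
Step 4: N_E=94, N_D=76, L=170
Step 5: N_E=246, N_D=188, L=434

Answer: 434


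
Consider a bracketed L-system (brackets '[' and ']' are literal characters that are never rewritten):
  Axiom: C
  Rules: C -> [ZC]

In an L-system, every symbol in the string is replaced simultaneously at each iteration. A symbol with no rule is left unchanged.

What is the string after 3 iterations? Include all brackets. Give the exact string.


Answer: [Z[Z[ZC]]]

Derivation:
Step 0: C
Step 1: [ZC]
Step 2: [Z[ZC]]
Step 3: [Z[Z[ZC]]]


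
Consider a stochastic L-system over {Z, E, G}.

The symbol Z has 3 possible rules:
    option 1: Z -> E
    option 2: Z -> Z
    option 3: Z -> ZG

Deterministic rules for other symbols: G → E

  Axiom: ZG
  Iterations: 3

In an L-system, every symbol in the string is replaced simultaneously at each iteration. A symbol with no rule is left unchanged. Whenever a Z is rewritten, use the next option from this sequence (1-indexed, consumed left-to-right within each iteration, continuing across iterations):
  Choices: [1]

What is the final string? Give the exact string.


Step 0: ZG
Step 1: EE  (used choices [1])
Step 2: EE  (used choices [])
Step 3: EE  (used choices [])

Answer: EE


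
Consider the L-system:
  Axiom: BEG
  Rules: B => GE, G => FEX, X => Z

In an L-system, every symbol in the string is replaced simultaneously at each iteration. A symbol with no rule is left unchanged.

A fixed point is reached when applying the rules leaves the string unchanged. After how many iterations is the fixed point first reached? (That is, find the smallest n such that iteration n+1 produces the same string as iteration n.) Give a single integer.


Answer: 3

Derivation:
Step 0: BEG
Step 1: GEEFEX
Step 2: FEXEEFEZ
Step 3: FEZEEFEZ
Step 4: FEZEEFEZ  (unchanged — fixed point at step 3)


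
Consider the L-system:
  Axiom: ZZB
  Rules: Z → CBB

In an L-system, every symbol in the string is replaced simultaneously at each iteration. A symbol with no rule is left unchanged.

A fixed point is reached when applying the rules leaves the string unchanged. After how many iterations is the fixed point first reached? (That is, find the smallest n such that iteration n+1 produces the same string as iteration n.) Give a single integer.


Step 0: ZZB
Step 1: CBBCBBB
Step 2: CBBCBBB  (unchanged — fixed point at step 1)

Answer: 1


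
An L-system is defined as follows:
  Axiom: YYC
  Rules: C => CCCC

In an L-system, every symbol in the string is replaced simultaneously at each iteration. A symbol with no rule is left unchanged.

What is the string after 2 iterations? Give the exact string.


Step 0: YYC
Step 1: YYCCCC
Step 2: YYCCCCCCCCCCCCCCCC

Answer: YYCCCCCCCCCCCCCCCC


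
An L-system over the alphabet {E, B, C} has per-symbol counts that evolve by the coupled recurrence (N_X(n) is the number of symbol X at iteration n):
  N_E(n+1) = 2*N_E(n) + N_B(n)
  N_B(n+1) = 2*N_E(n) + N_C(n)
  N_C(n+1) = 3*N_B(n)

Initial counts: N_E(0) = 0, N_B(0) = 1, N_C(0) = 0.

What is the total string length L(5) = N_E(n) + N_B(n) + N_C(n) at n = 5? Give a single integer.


Answer: 232

Derivation:
Step 0: N_E=0, N_B=1, N_C=0, L=1
Step 1: N_E=1, N_B=0, N_C=3, L=4
Step 2: N_E=2, N_B=5, N_C=0, L=7
Step 3: N_E=9, N_B=4, N_C=15, L=28
Step 4: N_E=22, N_B=33, N_C=12, L=67
Step 5: N_E=77, N_B=56, N_C=99, L=232


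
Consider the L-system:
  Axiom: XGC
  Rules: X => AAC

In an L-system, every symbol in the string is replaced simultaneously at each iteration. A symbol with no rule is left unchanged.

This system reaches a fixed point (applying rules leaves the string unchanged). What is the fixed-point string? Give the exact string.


Answer: AACGC

Derivation:
Step 0: XGC
Step 1: AACGC
Step 2: AACGC  (unchanged — fixed point at step 1)


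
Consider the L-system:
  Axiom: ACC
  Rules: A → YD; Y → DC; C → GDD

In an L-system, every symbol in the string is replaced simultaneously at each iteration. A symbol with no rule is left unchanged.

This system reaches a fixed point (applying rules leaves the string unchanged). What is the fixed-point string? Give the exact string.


Step 0: ACC
Step 1: YDGDDGDD
Step 2: DCDGDDGDD
Step 3: DGDDDGDDGDD
Step 4: DGDDDGDDGDD  (unchanged — fixed point at step 3)

Answer: DGDDDGDDGDD


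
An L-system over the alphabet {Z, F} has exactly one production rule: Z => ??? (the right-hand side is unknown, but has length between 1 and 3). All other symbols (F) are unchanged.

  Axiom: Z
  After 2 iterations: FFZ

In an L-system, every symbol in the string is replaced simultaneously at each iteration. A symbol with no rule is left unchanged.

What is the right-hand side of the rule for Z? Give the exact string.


Trying Z => FZ:
  Step 0: Z
  Step 1: FZ
  Step 2: FFZ
Matches the given result.

Answer: FZ


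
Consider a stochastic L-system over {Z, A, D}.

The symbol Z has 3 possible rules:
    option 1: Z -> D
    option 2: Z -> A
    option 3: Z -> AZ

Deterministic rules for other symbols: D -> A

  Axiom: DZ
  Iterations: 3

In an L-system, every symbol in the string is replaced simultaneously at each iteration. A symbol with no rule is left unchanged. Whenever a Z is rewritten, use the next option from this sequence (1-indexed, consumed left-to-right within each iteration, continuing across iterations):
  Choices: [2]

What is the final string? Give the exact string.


Answer: AA

Derivation:
Step 0: DZ
Step 1: AA  (used choices [2])
Step 2: AA  (used choices [])
Step 3: AA  (used choices [])


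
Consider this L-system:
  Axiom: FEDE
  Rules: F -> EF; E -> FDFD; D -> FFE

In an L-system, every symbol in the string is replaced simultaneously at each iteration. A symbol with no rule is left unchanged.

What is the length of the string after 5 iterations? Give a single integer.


Step 0: length = 4
Step 1: length = 13
Step 2: length = 34
Step 3: length = 94
Step 4: length = 256
Step 5: length = 700

Answer: 700


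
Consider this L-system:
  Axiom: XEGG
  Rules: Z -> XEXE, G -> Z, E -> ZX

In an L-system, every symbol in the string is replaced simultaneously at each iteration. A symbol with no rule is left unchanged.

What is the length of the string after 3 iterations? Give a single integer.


Step 0: length = 4
Step 1: length = 5
Step 2: length = 14
Step 3: length = 20

Answer: 20


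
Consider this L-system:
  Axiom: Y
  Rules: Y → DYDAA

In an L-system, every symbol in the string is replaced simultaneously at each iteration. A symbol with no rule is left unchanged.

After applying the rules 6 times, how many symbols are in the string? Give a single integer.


Step 0: length = 1
Step 1: length = 5
Step 2: length = 9
Step 3: length = 13
Step 4: length = 17
Step 5: length = 21
Step 6: length = 25

Answer: 25


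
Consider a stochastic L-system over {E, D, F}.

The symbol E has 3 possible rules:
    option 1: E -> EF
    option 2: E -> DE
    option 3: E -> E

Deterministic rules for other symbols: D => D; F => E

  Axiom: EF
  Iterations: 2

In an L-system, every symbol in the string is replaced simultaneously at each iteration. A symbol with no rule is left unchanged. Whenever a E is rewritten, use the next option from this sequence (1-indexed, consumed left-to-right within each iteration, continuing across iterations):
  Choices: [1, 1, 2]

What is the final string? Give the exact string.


Step 0: EF
Step 1: EFE  (used choices [1])
Step 2: EFEDE  (used choices [1, 2])

Answer: EFEDE


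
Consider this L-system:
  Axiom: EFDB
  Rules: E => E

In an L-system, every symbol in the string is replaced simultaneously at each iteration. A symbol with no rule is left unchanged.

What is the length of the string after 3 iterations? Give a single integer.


Answer: 4

Derivation:
Step 0: length = 4
Step 1: length = 4
Step 2: length = 4
Step 3: length = 4


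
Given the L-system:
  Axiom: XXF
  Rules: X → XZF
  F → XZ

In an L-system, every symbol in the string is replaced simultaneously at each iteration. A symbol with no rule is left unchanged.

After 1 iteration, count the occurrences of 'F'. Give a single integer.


Answer: 2

Derivation:
Step 0: XXF  (1 'F')
Step 1: XZFXZFXZ  (2 'F')


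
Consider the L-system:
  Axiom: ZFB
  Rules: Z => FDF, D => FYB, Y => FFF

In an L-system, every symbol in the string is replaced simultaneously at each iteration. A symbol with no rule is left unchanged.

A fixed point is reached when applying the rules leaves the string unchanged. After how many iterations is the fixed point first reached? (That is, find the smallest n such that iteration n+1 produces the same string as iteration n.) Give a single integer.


Answer: 3

Derivation:
Step 0: ZFB
Step 1: FDFFB
Step 2: FFYBFFB
Step 3: FFFFFBFFB
Step 4: FFFFFBFFB  (unchanged — fixed point at step 3)


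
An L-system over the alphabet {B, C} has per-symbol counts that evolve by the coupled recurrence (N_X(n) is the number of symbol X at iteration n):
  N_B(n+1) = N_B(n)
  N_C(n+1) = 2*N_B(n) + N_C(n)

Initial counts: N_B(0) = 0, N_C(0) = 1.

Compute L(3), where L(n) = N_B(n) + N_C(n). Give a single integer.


Step 0: N_B=0, N_C=1, L=1
Step 1: N_B=0, N_C=1, L=1
Step 2: N_B=0, N_C=1, L=1
Step 3: N_B=0, N_C=1, L=1

Answer: 1


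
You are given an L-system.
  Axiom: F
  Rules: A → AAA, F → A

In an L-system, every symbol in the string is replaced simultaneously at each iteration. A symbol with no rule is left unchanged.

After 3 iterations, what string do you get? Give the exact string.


Answer: AAAAAAAAA

Derivation:
Step 0: F
Step 1: A
Step 2: AAA
Step 3: AAAAAAAAA


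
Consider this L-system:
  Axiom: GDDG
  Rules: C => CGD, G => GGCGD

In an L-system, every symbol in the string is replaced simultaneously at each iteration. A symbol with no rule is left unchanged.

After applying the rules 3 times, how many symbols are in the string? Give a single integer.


Answer: 136

Derivation:
Step 0: length = 4
Step 1: length = 12
Step 2: length = 40
Step 3: length = 136


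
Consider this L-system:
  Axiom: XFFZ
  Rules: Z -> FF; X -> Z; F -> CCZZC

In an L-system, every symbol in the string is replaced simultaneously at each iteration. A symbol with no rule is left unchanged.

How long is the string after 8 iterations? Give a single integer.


Step 0: length = 4
Step 1: length = 13
Step 2: length = 26
Step 3: length = 70
Step 4: length = 122
Step 5: length = 298
Step 6: length = 506
Step 7: length = 1210
Step 8: length = 2042

Answer: 2042


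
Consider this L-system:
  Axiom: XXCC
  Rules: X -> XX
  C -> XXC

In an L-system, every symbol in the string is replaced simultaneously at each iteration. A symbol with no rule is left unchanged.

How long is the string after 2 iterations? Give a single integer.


Step 0: length = 4
Step 1: length = 10
Step 2: length = 22

Answer: 22


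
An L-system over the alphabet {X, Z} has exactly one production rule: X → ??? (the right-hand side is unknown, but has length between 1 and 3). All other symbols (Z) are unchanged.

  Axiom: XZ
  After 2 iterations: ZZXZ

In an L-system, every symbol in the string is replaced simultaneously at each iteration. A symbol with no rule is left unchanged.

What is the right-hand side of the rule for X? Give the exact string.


Trying X → ZX:
  Step 0: XZ
  Step 1: ZXZ
  Step 2: ZZXZ
Matches the given result.

Answer: ZX


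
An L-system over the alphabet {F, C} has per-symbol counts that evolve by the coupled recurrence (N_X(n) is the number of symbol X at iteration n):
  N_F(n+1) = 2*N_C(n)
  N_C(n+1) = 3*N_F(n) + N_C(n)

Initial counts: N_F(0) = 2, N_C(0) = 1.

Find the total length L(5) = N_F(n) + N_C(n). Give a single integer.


Step 0: N_F=2, N_C=1, L=3
Step 1: N_F=2, N_C=7, L=9
Step 2: N_F=14, N_C=13, L=27
Step 3: N_F=26, N_C=55, L=81
Step 4: N_F=110, N_C=133, L=243
Step 5: N_F=266, N_C=463, L=729

Answer: 729


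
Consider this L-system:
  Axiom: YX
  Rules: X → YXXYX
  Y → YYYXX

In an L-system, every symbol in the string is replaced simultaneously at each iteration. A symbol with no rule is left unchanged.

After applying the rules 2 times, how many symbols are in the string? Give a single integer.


Step 0: length = 2
Step 1: length = 10
Step 2: length = 50

Answer: 50


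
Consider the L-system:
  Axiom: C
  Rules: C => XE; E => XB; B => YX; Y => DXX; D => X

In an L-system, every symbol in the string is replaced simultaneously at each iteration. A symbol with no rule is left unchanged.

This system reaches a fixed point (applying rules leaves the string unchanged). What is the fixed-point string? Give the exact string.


Answer: XXXXXX

Derivation:
Step 0: C
Step 1: XE
Step 2: XXB
Step 3: XXYX
Step 4: XXDXXX
Step 5: XXXXXX
Step 6: XXXXXX  (unchanged — fixed point at step 5)


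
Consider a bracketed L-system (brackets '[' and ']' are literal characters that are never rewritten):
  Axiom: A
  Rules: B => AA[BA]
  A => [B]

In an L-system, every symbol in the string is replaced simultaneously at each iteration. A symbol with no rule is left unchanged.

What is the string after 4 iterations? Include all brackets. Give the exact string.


Step 0: A
Step 1: [B]
Step 2: [AA[BA]]
Step 3: [[B][B][AA[BA][B]]]
Step 4: [[AA[BA]][AA[BA]][[B][B][AA[BA][B]][AA[BA]]]]

Answer: [[AA[BA]][AA[BA]][[B][B][AA[BA][B]][AA[BA]]]]


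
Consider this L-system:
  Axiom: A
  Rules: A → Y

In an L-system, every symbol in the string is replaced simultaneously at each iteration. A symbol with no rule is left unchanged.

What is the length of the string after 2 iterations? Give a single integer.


Step 0: length = 1
Step 1: length = 1
Step 2: length = 1

Answer: 1


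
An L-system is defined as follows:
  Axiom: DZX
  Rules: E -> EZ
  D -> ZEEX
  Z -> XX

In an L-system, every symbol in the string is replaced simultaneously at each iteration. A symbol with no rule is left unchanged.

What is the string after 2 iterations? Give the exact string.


Step 0: DZX
Step 1: ZEEXXXX
Step 2: XXEZEZXXXX

Answer: XXEZEZXXXX


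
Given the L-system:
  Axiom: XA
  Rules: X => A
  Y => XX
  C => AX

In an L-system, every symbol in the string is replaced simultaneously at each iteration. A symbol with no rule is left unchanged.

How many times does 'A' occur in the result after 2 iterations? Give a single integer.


Step 0: XA  (1 'A')
Step 1: AA  (2 'A')
Step 2: AA  (2 'A')

Answer: 2


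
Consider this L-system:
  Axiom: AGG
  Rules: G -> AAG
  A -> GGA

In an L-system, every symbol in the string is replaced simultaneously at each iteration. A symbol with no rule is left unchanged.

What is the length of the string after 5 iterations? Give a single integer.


Step 0: length = 3
Step 1: length = 9
Step 2: length = 27
Step 3: length = 81
Step 4: length = 243
Step 5: length = 729

Answer: 729


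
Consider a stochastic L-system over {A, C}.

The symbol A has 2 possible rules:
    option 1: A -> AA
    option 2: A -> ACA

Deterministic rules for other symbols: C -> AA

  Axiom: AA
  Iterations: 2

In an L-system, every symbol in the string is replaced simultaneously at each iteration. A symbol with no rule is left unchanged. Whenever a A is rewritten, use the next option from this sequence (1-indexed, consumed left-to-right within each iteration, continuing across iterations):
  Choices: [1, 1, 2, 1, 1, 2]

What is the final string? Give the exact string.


Step 0: AA
Step 1: AAAA  (used choices [1, 1])
Step 2: ACAAAAAACA  (used choices [2, 1, 1, 2])

Answer: ACAAAAAACA


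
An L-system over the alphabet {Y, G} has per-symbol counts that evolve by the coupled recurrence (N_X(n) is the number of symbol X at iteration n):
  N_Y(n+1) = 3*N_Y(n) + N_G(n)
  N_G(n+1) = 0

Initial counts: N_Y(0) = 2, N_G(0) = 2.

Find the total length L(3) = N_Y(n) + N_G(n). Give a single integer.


Step 0: N_Y=2, N_G=2, L=4
Step 1: N_Y=8, N_G=0, L=8
Step 2: N_Y=24, N_G=0, L=24
Step 3: N_Y=72, N_G=0, L=72

Answer: 72


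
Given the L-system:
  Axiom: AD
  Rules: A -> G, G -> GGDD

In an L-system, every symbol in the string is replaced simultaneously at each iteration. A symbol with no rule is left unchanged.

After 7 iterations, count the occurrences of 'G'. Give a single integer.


Answer: 64

Derivation:
Step 0: AD  (0 'G')
Step 1: GD  (1 'G')
Step 2: GGDDD  (2 'G')
Step 3: GGDDGGDDDDD  (4 'G')
Step 4: GGDDGGDDDDGGDDGGDDDDDDD  (8 'G')
Step 5: GGDDGGDDDDGGDDGGDDDDDDGGDDGGDDDDGGDDGGDDDDDDDDD  (16 'G')
Step 6: GGDDGGDDDDGGDDGGDDDDDDGGDDGGDDDDGGDDGGDDDDDDDDGGDDGGDDDDGGDDGGDDDDDDGGDDGGDDDDGGDDGGDDDDDDDDDDD  (32 'G')
Step 7: GGDDGGDDDDGGDDGGDDDDDDGGDDGGDDDDGGDDGGDDDDDDDDGGDDGGDDDDGGDDGGDDDDDDGGDDGGDDDDGGDDGGDDDDDDDDDDGGDDGGDDDDGGDDGGDDDDDDGGDDGGDDDDGGDDGGDDDDDDDDGGDDGGDDDDGGDDGGDDDDDDGGDDGGDDDDGGDDGGDDDDDDDDDDDDD  (64 'G')


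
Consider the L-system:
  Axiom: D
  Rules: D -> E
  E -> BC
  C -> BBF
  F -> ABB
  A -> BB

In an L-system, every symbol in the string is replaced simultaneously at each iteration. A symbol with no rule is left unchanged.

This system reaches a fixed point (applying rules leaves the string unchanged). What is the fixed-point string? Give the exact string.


Step 0: D
Step 1: E
Step 2: BC
Step 3: BBBF
Step 4: BBBABB
Step 5: BBBBBBB
Step 6: BBBBBBB  (unchanged — fixed point at step 5)

Answer: BBBBBBB
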